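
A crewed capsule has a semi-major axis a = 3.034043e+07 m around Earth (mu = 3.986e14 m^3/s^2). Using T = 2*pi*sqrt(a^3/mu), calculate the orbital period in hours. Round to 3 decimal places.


Step 1: a^3 / mu = 2.792963e+22 / 3.986e14 = 7.006932e+07
Step 2: sqrt(7.006932e+07) = 8370.7419 s
Step 3: T = 2*pi * 8370.7419 = 52594.92 s
Step 4: T in hours = 52594.92 / 3600 = 14.610 hours

14.610


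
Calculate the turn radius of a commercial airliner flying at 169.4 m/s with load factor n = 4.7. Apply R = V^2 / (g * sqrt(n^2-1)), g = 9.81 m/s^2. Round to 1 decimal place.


Step 1: V^2 = 169.4^2 = 28696.36
Step 2: n^2 - 1 = 4.7^2 - 1 = 21.09
Step 3: sqrt(21.09) = 4.592385
Step 4: R = 28696.36 / (9.81 * 4.592385) = 637.0 m

637.0


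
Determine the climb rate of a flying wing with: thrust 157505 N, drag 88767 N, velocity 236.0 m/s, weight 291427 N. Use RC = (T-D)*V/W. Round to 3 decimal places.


Step 1: Excess thrust = T - D = 157505 - 88767 = 68738 N
Step 2: Excess power = 68738 * 236.0 = 16222168.0 W
Step 3: RC = 16222168.0 / 291427 = 55.665 m/s

55.665


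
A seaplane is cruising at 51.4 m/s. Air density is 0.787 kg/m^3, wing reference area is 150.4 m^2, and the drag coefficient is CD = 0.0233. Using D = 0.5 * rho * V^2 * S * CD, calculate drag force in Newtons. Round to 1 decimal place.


Step 1: Dynamic pressure q = 0.5 * 0.787 * 51.4^2 = 1039.6113 Pa
Step 2: Drag D = q * S * CD = 1039.6113 * 150.4 * 0.0233
Step 3: D = 3643.1 N

3643.1


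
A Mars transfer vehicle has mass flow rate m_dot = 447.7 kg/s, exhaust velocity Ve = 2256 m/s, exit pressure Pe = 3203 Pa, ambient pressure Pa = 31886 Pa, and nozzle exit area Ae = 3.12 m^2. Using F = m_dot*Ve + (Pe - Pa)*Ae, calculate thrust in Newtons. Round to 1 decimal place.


Step 1: Momentum thrust = m_dot * Ve = 447.7 * 2256 = 1010011.2 N
Step 2: Pressure thrust = (Pe - Pa) * Ae = (3203 - 31886) * 3.12 = -89490.96 N
Step 3: Total thrust F = 1010011.2 + -89490.96 = 920520.2 N

920520.2


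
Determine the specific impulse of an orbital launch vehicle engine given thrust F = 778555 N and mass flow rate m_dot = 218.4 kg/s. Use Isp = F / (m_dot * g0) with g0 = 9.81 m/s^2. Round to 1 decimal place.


Step 1: m_dot * g0 = 218.4 * 9.81 = 2142.5
Step 2: Isp = 778555 / 2142.5 = 363.4 s

363.4


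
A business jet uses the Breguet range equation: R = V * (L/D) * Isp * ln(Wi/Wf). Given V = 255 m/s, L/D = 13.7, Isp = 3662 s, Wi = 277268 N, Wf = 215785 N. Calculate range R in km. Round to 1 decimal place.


Step 1: Coefficient = V * (L/D) * Isp = 255 * 13.7 * 3662 = 12793197.0 m
Step 2: Wi/Wf = 277268 / 215785 = 1.284927
Step 3: ln(1.284927) = 0.250702
Step 4: R = 12793197.0 * 0.250702 = 3207280.1 m = 3207.3 km

3207.3


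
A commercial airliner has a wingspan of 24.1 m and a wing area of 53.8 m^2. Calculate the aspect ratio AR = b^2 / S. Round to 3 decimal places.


Step 1: b^2 = 24.1^2 = 580.81
Step 2: AR = 580.81 / 53.8 = 10.796

10.796


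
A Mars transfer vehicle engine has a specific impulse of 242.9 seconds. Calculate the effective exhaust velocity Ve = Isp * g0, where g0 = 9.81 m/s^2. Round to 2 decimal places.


Step 1: Ve = Isp * g0 = 242.9 * 9.81
Step 2: Ve = 2382.85 m/s

2382.85


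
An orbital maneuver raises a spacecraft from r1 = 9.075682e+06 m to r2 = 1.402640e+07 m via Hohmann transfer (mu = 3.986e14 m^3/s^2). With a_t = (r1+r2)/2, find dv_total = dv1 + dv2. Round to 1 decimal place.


Step 1: Transfer semi-major axis a_t = (9.075682e+06 + 1.402640e+07) / 2 = 1.155104e+07 m
Step 2: v1 (circular at r1) = sqrt(mu/r1) = 6627.18 m/s
Step 3: v_t1 = sqrt(mu*(2/r1 - 1/a_t)) = 7302.84 m/s
Step 4: dv1 = |7302.84 - 6627.18| = 675.65 m/s
Step 5: v2 (circular at r2) = 5330.84 m/s, v_t2 = 4725.25 m/s
Step 6: dv2 = |5330.84 - 4725.25| = 605.59 m/s
Step 7: Total delta-v = 675.65 + 605.59 = 1281.2 m/s

1281.2


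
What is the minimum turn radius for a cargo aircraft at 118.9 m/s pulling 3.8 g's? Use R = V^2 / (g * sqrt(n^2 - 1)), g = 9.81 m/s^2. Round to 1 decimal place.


Step 1: V^2 = 118.9^2 = 14137.21
Step 2: n^2 - 1 = 3.8^2 - 1 = 13.44
Step 3: sqrt(13.44) = 3.666061
Step 4: R = 14137.21 / (9.81 * 3.666061) = 393.1 m

393.1


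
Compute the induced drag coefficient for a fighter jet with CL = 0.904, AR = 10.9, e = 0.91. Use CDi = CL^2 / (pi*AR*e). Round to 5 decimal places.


Step 1: CL^2 = 0.904^2 = 0.817216
Step 2: pi * AR * e = 3.14159 * 10.9 * 0.91 = 31.161458
Step 3: CDi = 0.817216 / 31.161458 = 0.02623

0.02623


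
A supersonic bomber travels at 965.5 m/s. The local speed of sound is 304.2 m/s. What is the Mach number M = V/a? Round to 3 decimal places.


Step 1: M = V / a = 965.5 / 304.2
Step 2: M = 3.174

3.174


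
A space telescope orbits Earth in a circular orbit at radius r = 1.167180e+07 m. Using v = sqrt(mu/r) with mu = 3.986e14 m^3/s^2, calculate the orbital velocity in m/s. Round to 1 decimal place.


Step 1: mu / r = 3.986e14 / 1.167180e+07 = 34150687.983
Step 2: v = sqrt(34150687.983) = 5843.9 m/s

5843.9


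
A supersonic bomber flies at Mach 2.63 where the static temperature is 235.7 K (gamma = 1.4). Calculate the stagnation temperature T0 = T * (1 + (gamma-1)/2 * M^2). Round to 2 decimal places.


Step 1: (gamma-1)/2 = 0.2
Step 2: M^2 = 6.9169
Step 3: 1 + 0.2 * 6.9169 = 2.38338
Step 4: T0 = 235.7 * 2.38338 = 561.76 K

561.76


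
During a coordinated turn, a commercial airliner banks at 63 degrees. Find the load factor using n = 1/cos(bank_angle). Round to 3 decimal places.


Step 1: Convert 63 degrees to radians = 1.099557
Step 2: cos(63 deg) = 0.45399
Step 3: n = 1 / 0.45399 = 2.203

2.203


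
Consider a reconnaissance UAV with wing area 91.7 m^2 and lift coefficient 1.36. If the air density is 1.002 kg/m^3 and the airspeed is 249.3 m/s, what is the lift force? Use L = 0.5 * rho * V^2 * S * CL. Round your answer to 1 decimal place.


Step 1: Calculate dynamic pressure q = 0.5 * 1.002 * 249.3^2 = 0.5 * 1.002 * 62150.49 = 31137.3955 Pa
Step 2: Multiply by wing area and lift coefficient: L = 31137.3955 * 91.7 * 1.36
Step 3: L = 2855299.1664 * 1.36 = 3883206.9 N

3883206.9


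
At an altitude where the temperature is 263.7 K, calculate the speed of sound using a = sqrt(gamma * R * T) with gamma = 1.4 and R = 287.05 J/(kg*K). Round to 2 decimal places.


Step 1: gamma * R * T = 1.4 * 287.05 * 263.7 = 105973.119
Step 2: a = sqrt(105973.119) = 325.54 m/s

325.54


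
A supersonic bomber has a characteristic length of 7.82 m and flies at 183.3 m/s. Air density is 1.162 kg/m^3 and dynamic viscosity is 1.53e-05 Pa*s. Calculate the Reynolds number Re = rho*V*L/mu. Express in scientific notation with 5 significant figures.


Step 1: Numerator = rho * V * L = 1.162 * 183.3 * 7.82 = 1665.617772
Step 2: Re = 1665.617772 / 1.53e-05
Step 3: Re = 1.0886e+08

1.0886e+08


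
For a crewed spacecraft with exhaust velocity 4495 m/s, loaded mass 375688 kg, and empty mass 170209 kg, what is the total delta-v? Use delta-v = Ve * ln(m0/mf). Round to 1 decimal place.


Step 1: Mass ratio m0/mf = 375688 / 170209 = 2.207216
Step 2: ln(2.207216) = 0.791732
Step 3: delta-v = 4495 * 0.791732 = 3558.8 m/s

3558.8


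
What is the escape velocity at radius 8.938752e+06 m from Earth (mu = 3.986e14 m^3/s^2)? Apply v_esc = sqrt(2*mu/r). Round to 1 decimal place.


Step 1: 2*mu/r = 2 * 3.986e14 / 8.938752e+06 = 89184709.4538
Step 2: v_esc = sqrt(89184709.4538) = 9443.8 m/s

9443.8


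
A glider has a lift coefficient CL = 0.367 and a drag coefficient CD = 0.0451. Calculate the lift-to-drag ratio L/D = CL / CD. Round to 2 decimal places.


Step 1: L/D = CL / CD = 0.367 / 0.0451
Step 2: L/D = 8.14

8.14


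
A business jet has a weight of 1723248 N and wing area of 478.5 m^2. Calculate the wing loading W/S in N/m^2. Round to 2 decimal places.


Step 1: Wing loading = W / S = 1723248 / 478.5
Step 2: Wing loading = 3601.35 N/m^2

3601.35


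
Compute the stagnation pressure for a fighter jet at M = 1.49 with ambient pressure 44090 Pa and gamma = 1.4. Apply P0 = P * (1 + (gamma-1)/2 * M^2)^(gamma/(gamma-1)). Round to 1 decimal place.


Step 1: (gamma-1)/2 * M^2 = 0.2 * 2.2201 = 0.44402
Step 2: 1 + 0.44402 = 1.44402
Step 3: Exponent gamma/(gamma-1) = 3.5
Step 4: P0 = 44090 * 1.44402^3.5 = 159531.5 Pa

159531.5


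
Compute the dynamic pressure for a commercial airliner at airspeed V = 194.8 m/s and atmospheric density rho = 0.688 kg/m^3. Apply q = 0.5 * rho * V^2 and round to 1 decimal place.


Step 1: V^2 = 194.8^2 = 37947.04
Step 2: q = 0.5 * 0.688 * 37947.04
Step 3: q = 13053.8 Pa

13053.8


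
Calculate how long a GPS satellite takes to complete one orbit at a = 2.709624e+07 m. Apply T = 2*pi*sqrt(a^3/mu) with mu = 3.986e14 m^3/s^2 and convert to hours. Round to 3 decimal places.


Step 1: a^3 / mu = 1.989423e+22 / 3.986e14 = 4.991026e+07
Step 2: sqrt(4.991026e+07) = 7064.7191 s
Step 3: T = 2*pi * 7064.7191 = 44388.94 s
Step 4: T in hours = 44388.94 / 3600 = 12.330 hours

12.330


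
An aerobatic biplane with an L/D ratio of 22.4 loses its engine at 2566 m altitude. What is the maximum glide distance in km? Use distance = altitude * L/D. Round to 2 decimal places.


Step 1: Glide distance = altitude * L/D = 2566 * 22.4 = 57478.4 m
Step 2: Convert to km: 57478.4 / 1000 = 57.48 km

57.48


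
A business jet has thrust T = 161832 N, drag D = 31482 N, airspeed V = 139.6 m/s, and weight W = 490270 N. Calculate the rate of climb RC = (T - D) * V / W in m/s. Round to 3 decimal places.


Step 1: Excess thrust = T - D = 161832 - 31482 = 130350 N
Step 2: Excess power = 130350 * 139.6 = 18196860.0 W
Step 3: RC = 18196860.0 / 490270 = 37.116 m/s

37.116


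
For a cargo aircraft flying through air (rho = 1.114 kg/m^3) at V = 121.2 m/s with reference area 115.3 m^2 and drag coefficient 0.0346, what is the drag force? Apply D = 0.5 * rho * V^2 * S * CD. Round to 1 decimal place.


Step 1: Dynamic pressure q = 0.5 * 1.114 * 121.2^2 = 8182.0181 Pa
Step 2: Drag D = q * S * CD = 8182.0181 * 115.3 * 0.0346
Step 3: D = 32641.2 N

32641.2


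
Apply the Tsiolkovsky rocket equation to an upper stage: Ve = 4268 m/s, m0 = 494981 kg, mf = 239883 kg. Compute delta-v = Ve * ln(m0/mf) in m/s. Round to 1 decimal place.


Step 1: Mass ratio m0/mf = 494981 / 239883 = 2.063427
Step 2: ln(2.063427) = 0.724368
Step 3: delta-v = 4268 * 0.724368 = 3091.6 m/s

3091.6


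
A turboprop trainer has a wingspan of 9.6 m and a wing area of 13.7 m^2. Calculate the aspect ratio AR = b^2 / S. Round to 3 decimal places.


Step 1: b^2 = 9.6^2 = 92.16
Step 2: AR = 92.16 / 13.7 = 6.727

6.727


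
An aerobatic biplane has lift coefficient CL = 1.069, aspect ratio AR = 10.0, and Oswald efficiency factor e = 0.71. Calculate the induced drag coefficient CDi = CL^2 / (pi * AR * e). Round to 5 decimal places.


Step 1: CL^2 = 1.069^2 = 1.142761
Step 2: pi * AR * e = 3.14159 * 10.0 * 0.71 = 22.305308
Step 3: CDi = 1.142761 / 22.305308 = 0.05123

0.05123


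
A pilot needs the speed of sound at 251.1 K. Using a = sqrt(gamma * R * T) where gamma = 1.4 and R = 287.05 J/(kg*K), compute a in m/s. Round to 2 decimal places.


Step 1: gamma * R * T = 1.4 * 287.05 * 251.1 = 100909.557
Step 2: a = sqrt(100909.557) = 317.66 m/s

317.66


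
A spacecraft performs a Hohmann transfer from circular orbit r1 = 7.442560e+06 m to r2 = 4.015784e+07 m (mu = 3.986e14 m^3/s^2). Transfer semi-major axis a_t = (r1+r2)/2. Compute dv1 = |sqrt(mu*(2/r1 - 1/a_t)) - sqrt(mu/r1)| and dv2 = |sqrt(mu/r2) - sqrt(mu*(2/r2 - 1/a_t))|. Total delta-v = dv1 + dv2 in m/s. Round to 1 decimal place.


Step 1: Transfer semi-major axis a_t = (7.442560e+06 + 4.015784e+07) / 2 = 2.380020e+07 m
Step 2: v1 (circular at r1) = sqrt(mu/r1) = 7318.25 m/s
Step 3: v_t1 = sqrt(mu*(2/r1 - 1/a_t)) = 9506.1 m/s
Step 4: dv1 = |9506.1 - 7318.25| = 2187.85 m/s
Step 5: v2 (circular at r2) = 3150.53 m/s, v_t2 = 1761.79 m/s
Step 6: dv2 = |3150.53 - 1761.79| = 1388.74 m/s
Step 7: Total delta-v = 2187.85 + 1388.74 = 3576.6 m/s

3576.6


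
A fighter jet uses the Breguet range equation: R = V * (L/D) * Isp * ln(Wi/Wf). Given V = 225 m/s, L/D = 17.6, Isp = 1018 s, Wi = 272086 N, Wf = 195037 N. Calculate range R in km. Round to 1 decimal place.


Step 1: Coefficient = V * (L/D) * Isp = 225 * 17.6 * 1018 = 4031280.0 m
Step 2: Wi/Wf = 272086 / 195037 = 1.395048
Step 3: ln(1.395048) = 0.332929
Step 4: R = 4031280.0 * 0.332929 = 1342129.7 m = 1342.1 km

1342.1


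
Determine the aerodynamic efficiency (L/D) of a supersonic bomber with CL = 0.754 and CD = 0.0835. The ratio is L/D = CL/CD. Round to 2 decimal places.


Step 1: L/D = CL / CD = 0.754 / 0.0835
Step 2: L/D = 9.03

9.03


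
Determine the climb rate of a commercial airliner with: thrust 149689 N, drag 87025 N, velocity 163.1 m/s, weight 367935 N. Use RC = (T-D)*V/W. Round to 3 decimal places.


Step 1: Excess thrust = T - D = 149689 - 87025 = 62664 N
Step 2: Excess power = 62664 * 163.1 = 10220498.4 W
Step 3: RC = 10220498.4 / 367935 = 27.778 m/s

27.778


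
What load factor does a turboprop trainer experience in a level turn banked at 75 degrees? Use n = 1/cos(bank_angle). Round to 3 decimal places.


Step 1: Convert 75 degrees to radians = 1.308997
Step 2: cos(75 deg) = 0.258819
Step 3: n = 1 / 0.258819 = 3.864

3.864


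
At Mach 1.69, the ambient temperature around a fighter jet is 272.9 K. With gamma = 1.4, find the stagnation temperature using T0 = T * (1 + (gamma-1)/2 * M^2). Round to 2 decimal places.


Step 1: (gamma-1)/2 = 0.2
Step 2: M^2 = 2.8561
Step 3: 1 + 0.2 * 2.8561 = 1.57122
Step 4: T0 = 272.9 * 1.57122 = 428.79 K

428.79


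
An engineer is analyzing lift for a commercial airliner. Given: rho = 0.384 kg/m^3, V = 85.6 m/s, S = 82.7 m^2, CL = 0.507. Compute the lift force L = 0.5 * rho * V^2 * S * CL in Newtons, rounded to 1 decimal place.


Step 1: Calculate dynamic pressure q = 0.5 * 0.384 * 85.6^2 = 0.5 * 0.384 * 7327.36 = 1406.8531 Pa
Step 2: Multiply by wing area and lift coefficient: L = 1406.8531 * 82.7 * 0.507
Step 3: L = 116346.753 * 0.507 = 58987.8 N

58987.8


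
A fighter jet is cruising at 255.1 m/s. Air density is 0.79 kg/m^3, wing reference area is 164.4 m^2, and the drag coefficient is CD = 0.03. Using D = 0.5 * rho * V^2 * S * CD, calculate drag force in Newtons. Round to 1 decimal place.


Step 1: Dynamic pressure q = 0.5 * 0.79 * 255.1^2 = 25705.0239 Pa
Step 2: Drag D = q * S * CD = 25705.0239 * 164.4 * 0.03
Step 3: D = 126777.2 N

126777.2


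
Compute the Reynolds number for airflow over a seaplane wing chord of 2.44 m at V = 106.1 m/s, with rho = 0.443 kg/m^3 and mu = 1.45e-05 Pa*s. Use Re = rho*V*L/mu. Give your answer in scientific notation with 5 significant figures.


Step 1: Numerator = rho * V * L = 0.443 * 106.1 * 2.44 = 114.685612
Step 2: Re = 114.685612 / 1.45e-05
Step 3: Re = 7.9094e+06

7.9094e+06


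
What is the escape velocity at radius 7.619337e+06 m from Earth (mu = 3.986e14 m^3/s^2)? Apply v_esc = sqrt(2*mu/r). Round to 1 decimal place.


Step 1: 2*mu/r = 2 * 3.986e14 / 7.619337e+06 = 104628526.0778
Step 2: v_esc = sqrt(104628526.0778) = 10228.8 m/s

10228.8


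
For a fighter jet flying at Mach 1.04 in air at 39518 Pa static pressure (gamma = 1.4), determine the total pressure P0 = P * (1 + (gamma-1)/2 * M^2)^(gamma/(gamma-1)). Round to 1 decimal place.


Step 1: (gamma-1)/2 * M^2 = 0.2 * 1.0816 = 0.21632
Step 2: 1 + 0.21632 = 1.21632
Step 3: Exponent gamma/(gamma-1) = 3.5
Step 4: P0 = 39518 * 1.21632^3.5 = 78426.4 Pa

78426.4


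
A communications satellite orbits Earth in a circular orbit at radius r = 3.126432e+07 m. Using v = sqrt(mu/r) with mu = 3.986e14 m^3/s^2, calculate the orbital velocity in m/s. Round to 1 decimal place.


Step 1: mu / r = 3.986e14 / 3.126432e+07 = 12749357.7343
Step 2: v = sqrt(12749357.7343) = 3570.6 m/s

3570.6


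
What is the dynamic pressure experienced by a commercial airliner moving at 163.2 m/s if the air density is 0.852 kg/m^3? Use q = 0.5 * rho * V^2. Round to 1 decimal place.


Step 1: V^2 = 163.2^2 = 26634.24
Step 2: q = 0.5 * 0.852 * 26634.24
Step 3: q = 11346.2 Pa

11346.2


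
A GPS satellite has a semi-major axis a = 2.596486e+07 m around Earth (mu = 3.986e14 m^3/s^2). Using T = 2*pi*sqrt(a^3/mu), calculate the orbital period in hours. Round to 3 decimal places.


Step 1: a^3 / mu = 1.750483e+22 / 3.986e14 = 4.391579e+07
Step 2: sqrt(4.391579e+07) = 6626.8987 s
Step 3: T = 2*pi * 6626.8987 = 41638.03 s
Step 4: T in hours = 41638.03 / 3600 = 11.566 hours

11.566


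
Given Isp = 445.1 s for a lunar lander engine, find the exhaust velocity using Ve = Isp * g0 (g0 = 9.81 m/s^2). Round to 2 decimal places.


Step 1: Ve = Isp * g0 = 445.1 * 9.81
Step 2: Ve = 4366.43 m/s

4366.43


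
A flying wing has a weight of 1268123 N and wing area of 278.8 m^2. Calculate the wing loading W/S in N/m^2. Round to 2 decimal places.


Step 1: Wing loading = W / S = 1268123 / 278.8
Step 2: Wing loading = 4548.50 N/m^2

4548.50


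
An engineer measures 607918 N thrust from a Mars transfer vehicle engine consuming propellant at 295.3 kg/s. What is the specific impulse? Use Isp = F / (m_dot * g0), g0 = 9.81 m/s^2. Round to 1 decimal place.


Step 1: m_dot * g0 = 295.3 * 9.81 = 2896.89
Step 2: Isp = 607918 / 2896.89 = 209.9 s

209.9


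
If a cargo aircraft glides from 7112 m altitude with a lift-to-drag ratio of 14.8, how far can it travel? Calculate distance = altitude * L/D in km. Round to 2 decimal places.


Step 1: Glide distance = altitude * L/D = 7112 * 14.8 = 105257.6 m
Step 2: Convert to km: 105257.6 / 1000 = 105.26 km

105.26


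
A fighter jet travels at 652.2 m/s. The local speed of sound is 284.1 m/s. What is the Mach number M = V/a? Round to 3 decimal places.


Step 1: M = V / a = 652.2 / 284.1
Step 2: M = 2.296

2.296


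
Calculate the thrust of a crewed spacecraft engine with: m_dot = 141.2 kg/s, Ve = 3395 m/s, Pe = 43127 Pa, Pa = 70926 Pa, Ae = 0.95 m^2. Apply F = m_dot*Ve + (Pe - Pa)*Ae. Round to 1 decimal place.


Step 1: Momentum thrust = m_dot * Ve = 141.2 * 3395 = 479374.0 N
Step 2: Pressure thrust = (Pe - Pa) * Ae = (43127 - 70926) * 0.95 = -26409.05 N
Step 3: Total thrust F = 479374.0 + -26409.05 = 452965.0 N

452965.0


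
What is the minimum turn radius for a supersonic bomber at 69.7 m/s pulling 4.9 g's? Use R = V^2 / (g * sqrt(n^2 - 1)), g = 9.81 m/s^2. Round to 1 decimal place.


Step 1: V^2 = 69.7^2 = 4858.09
Step 2: n^2 - 1 = 4.9^2 - 1 = 23.01
Step 3: sqrt(23.01) = 4.796874
Step 4: R = 4858.09 / (9.81 * 4.796874) = 103.2 m

103.2


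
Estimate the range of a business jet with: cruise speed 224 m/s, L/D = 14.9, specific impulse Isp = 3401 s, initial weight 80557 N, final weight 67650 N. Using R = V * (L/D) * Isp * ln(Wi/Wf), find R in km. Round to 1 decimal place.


Step 1: Coefficient = V * (L/D) * Isp = 224 * 14.9 * 3401 = 11351177.6 m
Step 2: Wi/Wf = 80557 / 67650 = 1.190791
Step 3: ln(1.190791) = 0.174618
Step 4: R = 11351177.6 * 0.174618 = 1982116.0 m = 1982.1 km

1982.1


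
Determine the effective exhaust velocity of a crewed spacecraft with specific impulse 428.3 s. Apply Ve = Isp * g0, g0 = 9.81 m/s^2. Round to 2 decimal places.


Step 1: Ve = Isp * g0 = 428.3 * 9.81
Step 2: Ve = 4201.62 m/s

4201.62


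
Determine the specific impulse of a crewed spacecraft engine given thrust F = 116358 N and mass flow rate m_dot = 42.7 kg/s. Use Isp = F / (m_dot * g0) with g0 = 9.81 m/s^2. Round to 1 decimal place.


Step 1: m_dot * g0 = 42.7 * 9.81 = 418.89
Step 2: Isp = 116358 / 418.89 = 277.8 s

277.8


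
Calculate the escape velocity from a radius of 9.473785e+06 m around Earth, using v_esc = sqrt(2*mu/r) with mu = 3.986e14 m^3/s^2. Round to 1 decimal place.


Step 1: 2*mu/r = 2 * 3.986e14 / 9.473785e+06 = 84147993.6477
Step 2: v_esc = sqrt(84147993.6477) = 9173.2 m/s

9173.2


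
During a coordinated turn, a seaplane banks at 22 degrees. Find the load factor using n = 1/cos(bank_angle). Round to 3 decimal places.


Step 1: Convert 22 degrees to radians = 0.383972
Step 2: cos(22 deg) = 0.927184
Step 3: n = 1 / 0.927184 = 1.079

1.079


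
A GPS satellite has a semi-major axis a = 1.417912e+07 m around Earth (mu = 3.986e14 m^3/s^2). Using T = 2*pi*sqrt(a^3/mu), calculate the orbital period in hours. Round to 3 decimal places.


Step 1: a^3 / mu = 2.850676e+21 / 3.986e14 = 7.151721e+06
Step 2: sqrt(7.151721e+06) = 2674.2701 s
Step 3: T = 2*pi * 2674.2701 = 16802.93 s
Step 4: T in hours = 16802.93 / 3600 = 4.667 hours

4.667


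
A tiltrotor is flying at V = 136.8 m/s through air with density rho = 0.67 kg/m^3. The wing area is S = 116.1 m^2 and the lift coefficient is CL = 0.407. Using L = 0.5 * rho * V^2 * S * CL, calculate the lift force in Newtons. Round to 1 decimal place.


Step 1: Calculate dynamic pressure q = 0.5 * 0.67 * 136.8^2 = 0.5 * 0.67 * 18714.24 = 6269.2704 Pa
Step 2: Multiply by wing area and lift coefficient: L = 6269.2704 * 116.1 * 0.407
Step 3: L = 727862.2934 * 0.407 = 296240.0 N

296240.0


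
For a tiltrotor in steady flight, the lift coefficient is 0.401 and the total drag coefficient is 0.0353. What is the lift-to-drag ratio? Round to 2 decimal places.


Step 1: L/D = CL / CD = 0.401 / 0.0353
Step 2: L/D = 11.36

11.36


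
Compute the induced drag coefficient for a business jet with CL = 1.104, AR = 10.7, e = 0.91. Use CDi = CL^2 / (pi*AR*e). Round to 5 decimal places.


Step 1: CL^2 = 1.104^2 = 1.218816
Step 2: pi * AR * e = 3.14159 * 10.7 * 0.91 = 30.589688
Step 3: CDi = 1.218816 / 30.589688 = 0.03984

0.03984


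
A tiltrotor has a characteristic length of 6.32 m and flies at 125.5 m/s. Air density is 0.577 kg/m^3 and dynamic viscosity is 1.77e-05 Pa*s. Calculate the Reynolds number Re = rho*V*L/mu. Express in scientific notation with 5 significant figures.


Step 1: Numerator = rho * V * L = 0.577 * 125.5 * 6.32 = 457.65332
Step 2: Re = 457.65332 / 1.77e-05
Step 3: Re = 2.5856e+07

2.5856e+07


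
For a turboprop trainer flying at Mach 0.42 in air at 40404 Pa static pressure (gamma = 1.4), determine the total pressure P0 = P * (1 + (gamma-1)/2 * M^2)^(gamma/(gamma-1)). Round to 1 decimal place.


Step 1: (gamma-1)/2 * M^2 = 0.2 * 0.1764 = 0.03528
Step 2: 1 + 0.03528 = 1.03528
Step 3: Exponent gamma/(gamma-1) = 3.5
Step 4: P0 = 40404 * 1.03528^3.5 = 45617.0 Pa

45617.0


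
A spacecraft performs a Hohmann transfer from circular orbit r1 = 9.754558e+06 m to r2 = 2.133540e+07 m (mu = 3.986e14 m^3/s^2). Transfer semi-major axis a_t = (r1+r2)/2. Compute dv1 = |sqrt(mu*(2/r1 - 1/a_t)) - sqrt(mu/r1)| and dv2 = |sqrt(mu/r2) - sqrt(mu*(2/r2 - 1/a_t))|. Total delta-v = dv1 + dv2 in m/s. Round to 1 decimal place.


Step 1: Transfer semi-major axis a_t = (9.754558e+06 + 2.133540e+07) / 2 = 1.554498e+07 m
Step 2: v1 (circular at r1) = sqrt(mu/r1) = 6392.41 m/s
Step 3: v_t1 = sqrt(mu*(2/r1 - 1/a_t)) = 7488.94 m/s
Step 4: dv1 = |7488.94 - 6392.41| = 1096.52 m/s
Step 5: v2 (circular at r2) = 4322.33 m/s, v_t2 = 3423.95 m/s
Step 6: dv2 = |4322.33 - 3423.95| = 898.39 m/s
Step 7: Total delta-v = 1096.52 + 898.39 = 1994.9 m/s

1994.9


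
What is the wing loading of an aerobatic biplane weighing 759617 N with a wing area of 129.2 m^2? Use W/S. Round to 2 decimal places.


Step 1: Wing loading = W / S = 759617 / 129.2
Step 2: Wing loading = 5879.39 N/m^2

5879.39


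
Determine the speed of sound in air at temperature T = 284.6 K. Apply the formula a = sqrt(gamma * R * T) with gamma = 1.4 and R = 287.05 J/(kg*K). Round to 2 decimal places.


Step 1: gamma * R * T = 1.4 * 287.05 * 284.6 = 114372.202
Step 2: a = sqrt(114372.202) = 338.19 m/s

338.19


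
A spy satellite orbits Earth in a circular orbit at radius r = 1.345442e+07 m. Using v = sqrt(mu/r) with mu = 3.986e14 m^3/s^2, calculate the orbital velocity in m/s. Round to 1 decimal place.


Step 1: mu / r = 3.986e14 / 1.345442e+07 = 29625951.9177
Step 2: v = sqrt(29625951.9177) = 5443.0 m/s

5443.0


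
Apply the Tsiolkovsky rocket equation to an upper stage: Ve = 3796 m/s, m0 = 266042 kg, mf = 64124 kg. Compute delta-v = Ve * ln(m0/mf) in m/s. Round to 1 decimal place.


Step 1: Mass ratio m0/mf = 266042 / 64124 = 4.148868
Step 2: ln(4.148868) = 1.422835
Step 3: delta-v = 3796 * 1.422835 = 5401.1 m/s

5401.1


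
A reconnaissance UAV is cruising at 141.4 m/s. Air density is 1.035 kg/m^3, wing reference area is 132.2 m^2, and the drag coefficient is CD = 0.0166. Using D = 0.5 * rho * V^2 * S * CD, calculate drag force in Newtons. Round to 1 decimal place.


Step 1: Dynamic pressure q = 0.5 * 1.035 * 141.4^2 = 10346.8743 Pa
Step 2: Drag D = q * S * CD = 10346.8743 * 132.2 * 0.0166
Step 3: D = 22706.4 N

22706.4


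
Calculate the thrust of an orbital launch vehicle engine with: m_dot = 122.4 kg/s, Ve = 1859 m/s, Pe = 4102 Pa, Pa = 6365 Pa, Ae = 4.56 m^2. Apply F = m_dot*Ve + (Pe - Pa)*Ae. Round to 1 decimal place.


Step 1: Momentum thrust = m_dot * Ve = 122.4 * 1859 = 227541.6 N
Step 2: Pressure thrust = (Pe - Pa) * Ae = (4102 - 6365) * 4.56 = -10319.28 N
Step 3: Total thrust F = 227541.6 + -10319.28 = 217222.3 N

217222.3


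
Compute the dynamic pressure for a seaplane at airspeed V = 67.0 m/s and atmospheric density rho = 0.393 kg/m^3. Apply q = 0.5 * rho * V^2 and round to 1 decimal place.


Step 1: V^2 = 67.0^2 = 4489.0
Step 2: q = 0.5 * 0.393 * 4489.0
Step 3: q = 882.1 Pa

882.1


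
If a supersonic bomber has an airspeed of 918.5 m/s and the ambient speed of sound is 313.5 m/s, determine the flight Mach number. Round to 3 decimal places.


Step 1: M = V / a = 918.5 / 313.5
Step 2: M = 2.930

2.930


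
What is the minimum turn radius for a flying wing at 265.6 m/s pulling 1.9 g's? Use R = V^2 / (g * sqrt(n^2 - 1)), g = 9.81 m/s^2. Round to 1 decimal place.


Step 1: V^2 = 265.6^2 = 70543.36
Step 2: n^2 - 1 = 1.9^2 - 1 = 2.61
Step 3: sqrt(2.61) = 1.615549
Step 4: R = 70543.36 / (9.81 * 1.615549) = 4451.1 m

4451.1


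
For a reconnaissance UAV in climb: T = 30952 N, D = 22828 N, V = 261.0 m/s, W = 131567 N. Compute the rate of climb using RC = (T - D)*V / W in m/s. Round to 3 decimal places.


Step 1: Excess thrust = T - D = 30952 - 22828 = 8124 N
Step 2: Excess power = 8124 * 261.0 = 2120364.0 W
Step 3: RC = 2120364.0 / 131567 = 16.116 m/s

16.116


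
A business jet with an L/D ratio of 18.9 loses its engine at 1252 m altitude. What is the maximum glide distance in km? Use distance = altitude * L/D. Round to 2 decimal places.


Step 1: Glide distance = altitude * L/D = 1252 * 18.9 = 23662.8 m
Step 2: Convert to km: 23662.8 / 1000 = 23.66 km

23.66


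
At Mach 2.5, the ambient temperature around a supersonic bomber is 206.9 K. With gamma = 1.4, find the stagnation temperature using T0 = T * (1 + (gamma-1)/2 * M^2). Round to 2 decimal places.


Step 1: (gamma-1)/2 = 0.2
Step 2: M^2 = 6.25
Step 3: 1 + 0.2 * 6.25 = 2.25
Step 4: T0 = 206.9 * 2.25 = 465.53 K

465.53


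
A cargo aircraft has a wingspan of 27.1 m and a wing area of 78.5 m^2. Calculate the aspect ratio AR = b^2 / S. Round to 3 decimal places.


Step 1: b^2 = 27.1^2 = 734.41
Step 2: AR = 734.41 / 78.5 = 9.356

9.356


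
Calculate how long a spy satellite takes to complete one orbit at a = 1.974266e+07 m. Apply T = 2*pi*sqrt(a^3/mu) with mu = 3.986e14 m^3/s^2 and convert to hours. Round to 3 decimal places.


Step 1: a^3 / mu = 7.695148e+21 / 3.986e14 = 1.930544e+07
Step 2: sqrt(1.930544e+07) = 4393.7956 s
Step 3: T = 2*pi * 4393.7956 = 27607.03 s
Step 4: T in hours = 27607.03 / 3600 = 7.669 hours

7.669


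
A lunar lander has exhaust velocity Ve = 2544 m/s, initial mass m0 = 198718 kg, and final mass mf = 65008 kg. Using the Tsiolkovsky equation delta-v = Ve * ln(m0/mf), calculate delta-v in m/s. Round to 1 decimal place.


Step 1: Mass ratio m0/mf = 198718 / 65008 = 3.056824
Step 2: ln(3.056824) = 1.117376
Step 3: delta-v = 2544 * 1.117376 = 2842.6 m/s

2842.6


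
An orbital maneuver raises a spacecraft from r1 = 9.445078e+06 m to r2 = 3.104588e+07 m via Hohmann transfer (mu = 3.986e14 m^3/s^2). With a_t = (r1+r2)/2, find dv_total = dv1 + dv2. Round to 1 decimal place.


Step 1: Transfer semi-major axis a_t = (9.445078e+06 + 3.104588e+07) / 2 = 2.024548e+07 m
Step 2: v1 (circular at r1) = sqrt(mu/r1) = 6496.3 m/s
Step 3: v_t1 = sqrt(mu*(2/r1 - 1/a_t)) = 8044.59 m/s
Step 4: dv1 = |8044.59 - 6496.3| = 1548.29 m/s
Step 5: v2 (circular at r2) = 3583.16 m/s, v_t2 = 2447.4 m/s
Step 6: dv2 = |3583.16 - 2447.4| = 1135.76 m/s
Step 7: Total delta-v = 1548.29 + 1135.76 = 2684.1 m/s

2684.1


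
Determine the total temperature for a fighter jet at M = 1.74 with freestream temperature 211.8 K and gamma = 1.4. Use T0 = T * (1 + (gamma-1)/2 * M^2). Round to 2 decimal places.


Step 1: (gamma-1)/2 = 0.2
Step 2: M^2 = 3.0276
Step 3: 1 + 0.2 * 3.0276 = 1.60552
Step 4: T0 = 211.8 * 1.60552 = 340.05 K

340.05


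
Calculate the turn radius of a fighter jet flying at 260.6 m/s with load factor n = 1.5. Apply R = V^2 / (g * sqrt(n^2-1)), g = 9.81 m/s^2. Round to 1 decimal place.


Step 1: V^2 = 260.6^2 = 67912.36
Step 2: n^2 - 1 = 1.5^2 - 1 = 1.25
Step 3: sqrt(1.25) = 1.118034
Step 4: R = 67912.36 / (9.81 * 1.118034) = 6191.9 m

6191.9


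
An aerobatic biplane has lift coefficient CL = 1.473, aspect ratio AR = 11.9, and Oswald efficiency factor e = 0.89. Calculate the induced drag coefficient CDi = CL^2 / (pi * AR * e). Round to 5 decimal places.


Step 1: CL^2 = 1.473^2 = 2.169729
Step 2: pi * AR * e = 3.14159 * 11.9 * 0.89 = 33.272608
Step 3: CDi = 2.169729 / 33.272608 = 0.06521

0.06521


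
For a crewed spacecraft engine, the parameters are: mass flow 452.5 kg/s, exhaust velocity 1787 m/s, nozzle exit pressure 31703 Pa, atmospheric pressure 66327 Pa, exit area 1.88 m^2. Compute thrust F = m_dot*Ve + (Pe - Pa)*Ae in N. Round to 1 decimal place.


Step 1: Momentum thrust = m_dot * Ve = 452.5 * 1787 = 808617.5 N
Step 2: Pressure thrust = (Pe - Pa) * Ae = (31703 - 66327) * 1.88 = -65093.12 N
Step 3: Total thrust F = 808617.5 + -65093.12 = 743524.4 N

743524.4


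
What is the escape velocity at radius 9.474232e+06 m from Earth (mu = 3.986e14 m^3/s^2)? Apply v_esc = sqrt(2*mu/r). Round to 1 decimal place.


Step 1: 2*mu/r = 2 * 3.986e14 / 9.474232e+06 = 84144023.4945
Step 2: v_esc = sqrt(84144023.4945) = 9173.0 m/s

9173.0


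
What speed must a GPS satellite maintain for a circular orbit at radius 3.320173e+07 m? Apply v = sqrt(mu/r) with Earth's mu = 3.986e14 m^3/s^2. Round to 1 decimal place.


Step 1: mu / r = 3.986e14 / 3.320173e+07 = 12005398.5139
Step 2: v = sqrt(12005398.5139) = 3464.9 m/s

3464.9


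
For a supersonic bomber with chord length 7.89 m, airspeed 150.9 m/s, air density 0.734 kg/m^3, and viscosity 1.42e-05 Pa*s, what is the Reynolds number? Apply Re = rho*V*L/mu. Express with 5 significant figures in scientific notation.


Step 1: Numerator = rho * V * L = 0.734 * 150.9 * 7.89 = 873.901134
Step 2: Re = 873.901134 / 1.42e-05
Step 3: Re = 6.1542e+07

6.1542e+07


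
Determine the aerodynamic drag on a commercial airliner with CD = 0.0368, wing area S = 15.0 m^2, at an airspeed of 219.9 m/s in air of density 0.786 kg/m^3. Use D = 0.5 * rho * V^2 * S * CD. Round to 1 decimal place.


Step 1: Dynamic pressure q = 0.5 * 0.786 * 219.9^2 = 19003.9119 Pa
Step 2: Drag D = q * S * CD = 19003.9119 * 15.0 * 0.0368
Step 3: D = 10490.2 N

10490.2


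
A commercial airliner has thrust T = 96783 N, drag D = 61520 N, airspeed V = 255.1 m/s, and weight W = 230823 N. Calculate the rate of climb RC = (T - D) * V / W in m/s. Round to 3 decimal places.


Step 1: Excess thrust = T - D = 96783 - 61520 = 35263 N
Step 2: Excess power = 35263 * 255.1 = 8995591.3 W
Step 3: RC = 8995591.3 / 230823 = 38.972 m/s

38.972


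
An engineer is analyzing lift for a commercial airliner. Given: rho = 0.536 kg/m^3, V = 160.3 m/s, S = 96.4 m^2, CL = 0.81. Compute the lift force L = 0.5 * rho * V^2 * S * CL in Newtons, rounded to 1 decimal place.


Step 1: Calculate dynamic pressure q = 0.5 * 0.536 * 160.3^2 = 0.5 * 0.536 * 25696.09 = 6886.5521 Pa
Step 2: Multiply by wing area and lift coefficient: L = 6886.5521 * 96.4 * 0.81
Step 3: L = 663863.6244 * 0.81 = 537729.5 N

537729.5


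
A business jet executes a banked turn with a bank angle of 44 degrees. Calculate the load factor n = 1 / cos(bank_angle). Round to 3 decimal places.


Step 1: Convert 44 degrees to radians = 0.767945
Step 2: cos(44 deg) = 0.71934
Step 3: n = 1 / 0.71934 = 1.390

1.390


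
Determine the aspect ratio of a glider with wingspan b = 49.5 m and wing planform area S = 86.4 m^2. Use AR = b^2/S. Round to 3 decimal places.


Step 1: b^2 = 49.5^2 = 2450.25
Step 2: AR = 2450.25 / 86.4 = 28.359

28.359


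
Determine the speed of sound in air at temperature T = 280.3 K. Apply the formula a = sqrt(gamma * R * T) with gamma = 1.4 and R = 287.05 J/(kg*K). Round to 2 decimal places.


Step 1: gamma * R * T = 1.4 * 287.05 * 280.3 = 112644.161
Step 2: a = sqrt(112644.161) = 335.63 m/s

335.63


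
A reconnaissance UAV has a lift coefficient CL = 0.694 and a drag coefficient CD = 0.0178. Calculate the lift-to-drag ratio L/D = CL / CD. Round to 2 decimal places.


Step 1: L/D = CL / CD = 0.694 / 0.0178
Step 2: L/D = 38.99

38.99


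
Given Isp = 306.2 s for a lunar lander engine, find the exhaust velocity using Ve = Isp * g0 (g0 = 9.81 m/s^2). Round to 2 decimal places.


Step 1: Ve = Isp * g0 = 306.2 * 9.81
Step 2: Ve = 3003.82 m/s

3003.82


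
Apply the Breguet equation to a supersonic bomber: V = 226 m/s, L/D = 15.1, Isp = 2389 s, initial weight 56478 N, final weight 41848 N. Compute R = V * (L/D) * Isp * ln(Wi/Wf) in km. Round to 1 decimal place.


Step 1: Coefficient = V * (L/D) * Isp = 226 * 15.1 * 2389 = 8152701.4 m
Step 2: Wi/Wf = 56478 / 41848 = 1.349599
Step 3: ln(1.349599) = 0.299807
Step 4: R = 8152701.4 * 0.299807 = 2444238.4 m = 2444.2 km

2444.2


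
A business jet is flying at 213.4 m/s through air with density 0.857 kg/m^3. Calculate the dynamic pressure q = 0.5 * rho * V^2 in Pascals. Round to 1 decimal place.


Step 1: V^2 = 213.4^2 = 45539.56
Step 2: q = 0.5 * 0.857 * 45539.56
Step 3: q = 19513.7 Pa

19513.7


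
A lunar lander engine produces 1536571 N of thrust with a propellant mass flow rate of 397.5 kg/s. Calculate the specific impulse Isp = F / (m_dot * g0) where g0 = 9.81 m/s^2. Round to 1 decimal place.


Step 1: m_dot * g0 = 397.5 * 9.81 = 3899.48
Step 2: Isp = 1536571 / 3899.48 = 394.0 s

394.0


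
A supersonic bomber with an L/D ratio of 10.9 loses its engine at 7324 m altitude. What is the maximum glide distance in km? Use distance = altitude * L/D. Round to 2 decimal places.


Step 1: Glide distance = altitude * L/D = 7324 * 10.9 = 79831.6 m
Step 2: Convert to km: 79831.6 / 1000 = 79.83 km

79.83


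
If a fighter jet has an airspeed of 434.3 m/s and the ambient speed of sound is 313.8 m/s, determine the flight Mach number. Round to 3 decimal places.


Step 1: M = V / a = 434.3 / 313.8
Step 2: M = 1.384

1.384


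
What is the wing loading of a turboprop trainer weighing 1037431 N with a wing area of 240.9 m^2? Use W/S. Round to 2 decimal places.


Step 1: Wing loading = W / S = 1037431 / 240.9
Step 2: Wing loading = 4306.48 N/m^2

4306.48


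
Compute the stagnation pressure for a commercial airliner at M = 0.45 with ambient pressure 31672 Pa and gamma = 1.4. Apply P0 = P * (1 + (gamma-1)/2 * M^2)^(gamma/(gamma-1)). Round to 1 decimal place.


Step 1: (gamma-1)/2 * M^2 = 0.2 * 0.2025 = 0.0405
Step 2: 1 + 0.0405 = 1.0405
Step 3: Exponent gamma/(gamma-1) = 3.5
Step 4: P0 = 31672 * 1.0405^3.5 = 36393.4 Pa

36393.4


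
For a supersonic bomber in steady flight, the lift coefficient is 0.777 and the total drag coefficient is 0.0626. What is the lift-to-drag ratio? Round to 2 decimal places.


Step 1: L/D = CL / CD = 0.777 / 0.0626
Step 2: L/D = 12.41

12.41


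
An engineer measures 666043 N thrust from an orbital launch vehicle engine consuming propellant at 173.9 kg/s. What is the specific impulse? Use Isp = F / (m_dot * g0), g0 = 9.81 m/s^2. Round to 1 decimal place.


Step 1: m_dot * g0 = 173.9 * 9.81 = 1705.96
Step 2: Isp = 666043 / 1705.96 = 390.4 s

390.4


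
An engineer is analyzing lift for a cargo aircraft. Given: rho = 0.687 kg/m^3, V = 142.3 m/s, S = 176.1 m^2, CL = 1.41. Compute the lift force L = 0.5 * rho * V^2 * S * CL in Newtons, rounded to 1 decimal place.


Step 1: Calculate dynamic pressure q = 0.5 * 0.687 * 142.3^2 = 0.5 * 0.687 * 20249.29 = 6955.6311 Pa
Step 2: Multiply by wing area and lift coefficient: L = 6955.6311 * 176.1 * 1.41
Step 3: L = 1224886.6394 * 1.41 = 1727090.2 N

1727090.2


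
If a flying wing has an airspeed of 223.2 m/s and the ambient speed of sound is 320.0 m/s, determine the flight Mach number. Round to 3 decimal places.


Step 1: M = V / a = 223.2 / 320.0
Step 2: M = 0.698

0.698


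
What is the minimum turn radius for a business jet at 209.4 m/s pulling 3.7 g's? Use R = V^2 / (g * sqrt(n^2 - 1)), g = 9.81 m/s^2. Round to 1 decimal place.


Step 1: V^2 = 209.4^2 = 43848.36
Step 2: n^2 - 1 = 3.7^2 - 1 = 12.69
Step 3: sqrt(12.69) = 3.562303
Step 4: R = 43848.36 / (9.81 * 3.562303) = 1254.7 m

1254.7


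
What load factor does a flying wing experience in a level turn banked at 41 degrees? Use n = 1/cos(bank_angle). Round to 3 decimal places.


Step 1: Convert 41 degrees to radians = 0.715585
Step 2: cos(41 deg) = 0.75471
Step 3: n = 1 / 0.75471 = 1.325

1.325


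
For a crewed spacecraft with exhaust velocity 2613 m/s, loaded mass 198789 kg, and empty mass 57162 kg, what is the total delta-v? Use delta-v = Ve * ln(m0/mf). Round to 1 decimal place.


Step 1: Mass ratio m0/mf = 198789 / 57162 = 3.477642
Step 2: ln(3.477642) = 1.246355
Step 3: delta-v = 2613 * 1.246355 = 3256.7 m/s

3256.7


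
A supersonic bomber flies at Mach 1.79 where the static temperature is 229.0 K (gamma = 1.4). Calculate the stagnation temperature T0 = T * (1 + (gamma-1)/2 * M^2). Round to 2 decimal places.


Step 1: (gamma-1)/2 = 0.2
Step 2: M^2 = 3.2041
Step 3: 1 + 0.2 * 3.2041 = 1.64082
Step 4: T0 = 229.0 * 1.64082 = 375.75 K

375.75


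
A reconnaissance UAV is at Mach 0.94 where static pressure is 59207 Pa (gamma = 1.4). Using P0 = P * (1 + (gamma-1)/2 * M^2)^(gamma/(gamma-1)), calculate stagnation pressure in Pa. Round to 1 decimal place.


Step 1: (gamma-1)/2 * M^2 = 0.2 * 0.8836 = 0.17672
Step 2: 1 + 0.17672 = 1.17672
Step 3: Exponent gamma/(gamma-1) = 3.5
Step 4: P0 = 59207 * 1.17672^3.5 = 104647.5 Pa

104647.5


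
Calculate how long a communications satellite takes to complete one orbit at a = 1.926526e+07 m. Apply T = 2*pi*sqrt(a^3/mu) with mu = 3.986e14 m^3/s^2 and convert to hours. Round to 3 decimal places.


Step 1: a^3 / mu = 7.150306e+21 / 3.986e14 = 1.793855e+07
Step 2: sqrt(1.793855e+07) = 4235.3925 s
Step 3: T = 2*pi * 4235.3925 = 26611.76 s
Step 4: T in hours = 26611.76 / 3600 = 7.392 hours

7.392


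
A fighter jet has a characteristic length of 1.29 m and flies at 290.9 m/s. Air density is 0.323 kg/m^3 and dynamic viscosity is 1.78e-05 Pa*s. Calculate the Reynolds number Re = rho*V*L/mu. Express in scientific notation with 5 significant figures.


Step 1: Numerator = rho * V * L = 0.323 * 290.9 * 1.29 = 121.209303
Step 2: Re = 121.209303 / 1.78e-05
Step 3: Re = 6.8095e+06

6.8095e+06


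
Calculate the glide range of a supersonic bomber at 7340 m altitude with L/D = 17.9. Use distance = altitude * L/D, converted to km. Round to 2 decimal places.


Step 1: Glide distance = altitude * L/D = 7340 * 17.9 = 131386.0 m
Step 2: Convert to km: 131386.0 / 1000 = 131.39 km

131.39


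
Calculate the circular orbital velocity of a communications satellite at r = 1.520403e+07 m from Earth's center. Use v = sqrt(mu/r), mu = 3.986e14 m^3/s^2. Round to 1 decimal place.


Step 1: mu / r = 3.986e14 / 1.520403e+07 = 26216733.3266
Step 2: v = sqrt(26216733.3266) = 5120.2 m/s

5120.2
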